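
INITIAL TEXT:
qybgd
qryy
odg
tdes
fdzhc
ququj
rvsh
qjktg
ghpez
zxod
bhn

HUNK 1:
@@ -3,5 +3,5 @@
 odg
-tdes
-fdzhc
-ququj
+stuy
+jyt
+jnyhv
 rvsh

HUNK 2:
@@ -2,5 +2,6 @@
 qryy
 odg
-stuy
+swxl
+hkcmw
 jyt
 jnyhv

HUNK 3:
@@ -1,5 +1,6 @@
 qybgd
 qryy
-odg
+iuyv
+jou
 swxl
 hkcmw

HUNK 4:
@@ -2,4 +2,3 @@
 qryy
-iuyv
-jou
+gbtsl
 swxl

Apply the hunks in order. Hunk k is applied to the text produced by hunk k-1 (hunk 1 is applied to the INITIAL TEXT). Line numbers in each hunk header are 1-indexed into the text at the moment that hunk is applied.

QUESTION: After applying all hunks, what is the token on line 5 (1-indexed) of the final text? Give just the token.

Answer: hkcmw

Derivation:
Hunk 1: at line 3 remove [tdes,fdzhc,ququj] add [stuy,jyt,jnyhv] -> 11 lines: qybgd qryy odg stuy jyt jnyhv rvsh qjktg ghpez zxod bhn
Hunk 2: at line 2 remove [stuy] add [swxl,hkcmw] -> 12 lines: qybgd qryy odg swxl hkcmw jyt jnyhv rvsh qjktg ghpez zxod bhn
Hunk 3: at line 1 remove [odg] add [iuyv,jou] -> 13 lines: qybgd qryy iuyv jou swxl hkcmw jyt jnyhv rvsh qjktg ghpez zxod bhn
Hunk 4: at line 2 remove [iuyv,jou] add [gbtsl] -> 12 lines: qybgd qryy gbtsl swxl hkcmw jyt jnyhv rvsh qjktg ghpez zxod bhn
Final line 5: hkcmw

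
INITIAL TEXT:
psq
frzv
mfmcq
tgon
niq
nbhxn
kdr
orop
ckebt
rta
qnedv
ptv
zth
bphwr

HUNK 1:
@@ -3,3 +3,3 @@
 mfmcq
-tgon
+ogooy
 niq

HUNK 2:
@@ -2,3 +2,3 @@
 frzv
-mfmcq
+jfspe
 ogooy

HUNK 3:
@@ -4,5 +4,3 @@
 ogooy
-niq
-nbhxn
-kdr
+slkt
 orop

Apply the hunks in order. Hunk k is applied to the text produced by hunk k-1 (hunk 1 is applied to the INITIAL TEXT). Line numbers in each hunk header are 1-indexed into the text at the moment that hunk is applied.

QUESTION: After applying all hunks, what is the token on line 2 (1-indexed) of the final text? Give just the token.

Answer: frzv

Derivation:
Hunk 1: at line 3 remove [tgon] add [ogooy] -> 14 lines: psq frzv mfmcq ogooy niq nbhxn kdr orop ckebt rta qnedv ptv zth bphwr
Hunk 2: at line 2 remove [mfmcq] add [jfspe] -> 14 lines: psq frzv jfspe ogooy niq nbhxn kdr orop ckebt rta qnedv ptv zth bphwr
Hunk 3: at line 4 remove [niq,nbhxn,kdr] add [slkt] -> 12 lines: psq frzv jfspe ogooy slkt orop ckebt rta qnedv ptv zth bphwr
Final line 2: frzv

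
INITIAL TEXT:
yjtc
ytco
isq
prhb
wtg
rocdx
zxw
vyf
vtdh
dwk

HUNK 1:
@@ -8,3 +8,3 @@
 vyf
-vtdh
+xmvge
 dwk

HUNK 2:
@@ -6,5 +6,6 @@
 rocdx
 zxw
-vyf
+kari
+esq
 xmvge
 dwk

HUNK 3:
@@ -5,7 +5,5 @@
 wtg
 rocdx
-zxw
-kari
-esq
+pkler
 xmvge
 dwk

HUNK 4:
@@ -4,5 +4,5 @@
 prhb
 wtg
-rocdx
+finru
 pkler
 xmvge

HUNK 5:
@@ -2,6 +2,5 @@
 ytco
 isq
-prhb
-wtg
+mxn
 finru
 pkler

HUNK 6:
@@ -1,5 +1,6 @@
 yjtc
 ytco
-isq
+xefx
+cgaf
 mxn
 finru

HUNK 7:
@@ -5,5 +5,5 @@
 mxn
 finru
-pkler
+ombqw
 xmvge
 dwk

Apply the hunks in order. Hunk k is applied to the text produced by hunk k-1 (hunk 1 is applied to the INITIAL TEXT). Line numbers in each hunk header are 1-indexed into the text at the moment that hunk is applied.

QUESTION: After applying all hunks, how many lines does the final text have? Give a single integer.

Answer: 9

Derivation:
Hunk 1: at line 8 remove [vtdh] add [xmvge] -> 10 lines: yjtc ytco isq prhb wtg rocdx zxw vyf xmvge dwk
Hunk 2: at line 6 remove [vyf] add [kari,esq] -> 11 lines: yjtc ytco isq prhb wtg rocdx zxw kari esq xmvge dwk
Hunk 3: at line 5 remove [zxw,kari,esq] add [pkler] -> 9 lines: yjtc ytco isq prhb wtg rocdx pkler xmvge dwk
Hunk 4: at line 4 remove [rocdx] add [finru] -> 9 lines: yjtc ytco isq prhb wtg finru pkler xmvge dwk
Hunk 5: at line 2 remove [prhb,wtg] add [mxn] -> 8 lines: yjtc ytco isq mxn finru pkler xmvge dwk
Hunk 6: at line 1 remove [isq] add [xefx,cgaf] -> 9 lines: yjtc ytco xefx cgaf mxn finru pkler xmvge dwk
Hunk 7: at line 5 remove [pkler] add [ombqw] -> 9 lines: yjtc ytco xefx cgaf mxn finru ombqw xmvge dwk
Final line count: 9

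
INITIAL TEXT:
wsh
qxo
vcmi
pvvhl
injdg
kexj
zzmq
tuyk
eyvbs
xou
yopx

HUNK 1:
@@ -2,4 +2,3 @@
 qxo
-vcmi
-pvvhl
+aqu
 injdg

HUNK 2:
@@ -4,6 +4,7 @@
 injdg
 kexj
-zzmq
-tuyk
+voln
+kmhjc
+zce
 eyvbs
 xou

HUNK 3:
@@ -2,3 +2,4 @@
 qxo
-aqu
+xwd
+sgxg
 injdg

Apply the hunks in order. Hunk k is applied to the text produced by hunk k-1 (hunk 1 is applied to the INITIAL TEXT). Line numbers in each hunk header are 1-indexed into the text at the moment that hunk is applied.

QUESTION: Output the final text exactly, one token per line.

Answer: wsh
qxo
xwd
sgxg
injdg
kexj
voln
kmhjc
zce
eyvbs
xou
yopx

Derivation:
Hunk 1: at line 2 remove [vcmi,pvvhl] add [aqu] -> 10 lines: wsh qxo aqu injdg kexj zzmq tuyk eyvbs xou yopx
Hunk 2: at line 4 remove [zzmq,tuyk] add [voln,kmhjc,zce] -> 11 lines: wsh qxo aqu injdg kexj voln kmhjc zce eyvbs xou yopx
Hunk 3: at line 2 remove [aqu] add [xwd,sgxg] -> 12 lines: wsh qxo xwd sgxg injdg kexj voln kmhjc zce eyvbs xou yopx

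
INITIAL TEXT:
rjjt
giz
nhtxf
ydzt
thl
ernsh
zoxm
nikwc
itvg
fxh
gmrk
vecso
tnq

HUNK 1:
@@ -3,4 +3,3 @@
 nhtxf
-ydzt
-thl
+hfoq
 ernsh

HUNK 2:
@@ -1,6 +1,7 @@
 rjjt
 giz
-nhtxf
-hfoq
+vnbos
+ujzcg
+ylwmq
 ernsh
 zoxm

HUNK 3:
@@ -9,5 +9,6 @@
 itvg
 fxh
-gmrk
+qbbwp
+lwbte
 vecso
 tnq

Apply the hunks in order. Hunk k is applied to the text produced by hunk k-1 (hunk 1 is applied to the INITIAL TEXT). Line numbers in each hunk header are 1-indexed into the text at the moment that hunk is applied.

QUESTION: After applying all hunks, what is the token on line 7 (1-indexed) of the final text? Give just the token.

Answer: zoxm

Derivation:
Hunk 1: at line 3 remove [ydzt,thl] add [hfoq] -> 12 lines: rjjt giz nhtxf hfoq ernsh zoxm nikwc itvg fxh gmrk vecso tnq
Hunk 2: at line 1 remove [nhtxf,hfoq] add [vnbos,ujzcg,ylwmq] -> 13 lines: rjjt giz vnbos ujzcg ylwmq ernsh zoxm nikwc itvg fxh gmrk vecso tnq
Hunk 3: at line 9 remove [gmrk] add [qbbwp,lwbte] -> 14 lines: rjjt giz vnbos ujzcg ylwmq ernsh zoxm nikwc itvg fxh qbbwp lwbte vecso tnq
Final line 7: zoxm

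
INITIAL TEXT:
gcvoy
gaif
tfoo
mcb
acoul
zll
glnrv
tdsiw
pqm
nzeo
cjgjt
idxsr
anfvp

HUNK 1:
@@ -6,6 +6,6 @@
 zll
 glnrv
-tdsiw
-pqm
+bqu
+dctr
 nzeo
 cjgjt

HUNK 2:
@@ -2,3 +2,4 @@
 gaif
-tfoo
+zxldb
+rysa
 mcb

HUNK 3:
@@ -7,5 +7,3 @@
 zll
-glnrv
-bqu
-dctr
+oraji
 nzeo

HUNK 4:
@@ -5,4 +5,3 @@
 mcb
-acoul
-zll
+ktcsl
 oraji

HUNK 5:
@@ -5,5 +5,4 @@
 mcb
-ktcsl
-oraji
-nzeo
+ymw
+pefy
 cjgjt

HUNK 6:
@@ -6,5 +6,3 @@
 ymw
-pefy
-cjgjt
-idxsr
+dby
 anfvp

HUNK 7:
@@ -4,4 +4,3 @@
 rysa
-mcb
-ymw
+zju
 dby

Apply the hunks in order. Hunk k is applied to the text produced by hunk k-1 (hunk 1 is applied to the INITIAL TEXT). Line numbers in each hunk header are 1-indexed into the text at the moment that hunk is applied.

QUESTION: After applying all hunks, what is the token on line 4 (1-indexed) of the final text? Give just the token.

Answer: rysa

Derivation:
Hunk 1: at line 6 remove [tdsiw,pqm] add [bqu,dctr] -> 13 lines: gcvoy gaif tfoo mcb acoul zll glnrv bqu dctr nzeo cjgjt idxsr anfvp
Hunk 2: at line 2 remove [tfoo] add [zxldb,rysa] -> 14 lines: gcvoy gaif zxldb rysa mcb acoul zll glnrv bqu dctr nzeo cjgjt idxsr anfvp
Hunk 3: at line 7 remove [glnrv,bqu,dctr] add [oraji] -> 12 lines: gcvoy gaif zxldb rysa mcb acoul zll oraji nzeo cjgjt idxsr anfvp
Hunk 4: at line 5 remove [acoul,zll] add [ktcsl] -> 11 lines: gcvoy gaif zxldb rysa mcb ktcsl oraji nzeo cjgjt idxsr anfvp
Hunk 5: at line 5 remove [ktcsl,oraji,nzeo] add [ymw,pefy] -> 10 lines: gcvoy gaif zxldb rysa mcb ymw pefy cjgjt idxsr anfvp
Hunk 6: at line 6 remove [pefy,cjgjt,idxsr] add [dby] -> 8 lines: gcvoy gaif zxldb rysa mcb ymw dby anfvp
Hunk 7: at line 4 remove [mcb,ymw] add [zju] -> 7 lines: gcvoy gaif zxldb rysa zju dby anfvp
Final line 4: rysa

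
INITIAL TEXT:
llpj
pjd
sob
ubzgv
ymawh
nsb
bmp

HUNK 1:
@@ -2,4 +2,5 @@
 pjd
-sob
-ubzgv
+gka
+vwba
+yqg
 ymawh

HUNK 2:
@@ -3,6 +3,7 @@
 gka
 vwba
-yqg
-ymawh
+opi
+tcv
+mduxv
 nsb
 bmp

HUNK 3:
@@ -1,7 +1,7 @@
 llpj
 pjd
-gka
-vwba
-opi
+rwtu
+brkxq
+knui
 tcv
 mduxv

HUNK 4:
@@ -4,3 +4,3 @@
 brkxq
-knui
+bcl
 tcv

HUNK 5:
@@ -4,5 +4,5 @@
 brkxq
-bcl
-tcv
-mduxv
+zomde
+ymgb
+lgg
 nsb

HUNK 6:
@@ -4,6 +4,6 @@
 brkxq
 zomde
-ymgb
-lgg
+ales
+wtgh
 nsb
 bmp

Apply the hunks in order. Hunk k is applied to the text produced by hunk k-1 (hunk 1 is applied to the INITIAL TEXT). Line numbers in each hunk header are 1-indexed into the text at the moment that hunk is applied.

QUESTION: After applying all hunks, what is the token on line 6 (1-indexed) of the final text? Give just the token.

Answer: ales

Derivation:
Hunk 1: at line 2 remove [sob,ubzgv] add [gka,vwba,yqg] -> 8 lines: llpj pjd gka vwba yqg ymawh nsb bmp
Hunk 2: at line 3 remove [yqg,ymawh] add [opi,tcv,mduxv] -> 9 lines: llpj pjd gka vwba opi tcv mduxv nsb bmp
Hunk 3: at line 1 remove [gka,vwba,opi] add [rwtu,brkxq,knui] -> 9 lines: llpj pjd rwtu brkxq knui tcv mduxv nsb bmp
Hunk 4: at line 4 remove [knui] add [bcl] -> 9 lines: llpj pjd rwtu brkxq bcl tcv mduxv nsb bmp
Hunk 5: at line 4 remove [bcl,tcv,mduxv] add [zomde,ymgb,lgg] -> 9 lines: llpj pjd rwtu brkxq zomde ymgb lgg nsb bmp
Hunk 6: at line 4 remove [ymgb,lgg] add [ales,wtgh] -> 9 lines: llpj pjd rwtu brkxq zomde ales wtgh nsb bmp
Final line 6: ales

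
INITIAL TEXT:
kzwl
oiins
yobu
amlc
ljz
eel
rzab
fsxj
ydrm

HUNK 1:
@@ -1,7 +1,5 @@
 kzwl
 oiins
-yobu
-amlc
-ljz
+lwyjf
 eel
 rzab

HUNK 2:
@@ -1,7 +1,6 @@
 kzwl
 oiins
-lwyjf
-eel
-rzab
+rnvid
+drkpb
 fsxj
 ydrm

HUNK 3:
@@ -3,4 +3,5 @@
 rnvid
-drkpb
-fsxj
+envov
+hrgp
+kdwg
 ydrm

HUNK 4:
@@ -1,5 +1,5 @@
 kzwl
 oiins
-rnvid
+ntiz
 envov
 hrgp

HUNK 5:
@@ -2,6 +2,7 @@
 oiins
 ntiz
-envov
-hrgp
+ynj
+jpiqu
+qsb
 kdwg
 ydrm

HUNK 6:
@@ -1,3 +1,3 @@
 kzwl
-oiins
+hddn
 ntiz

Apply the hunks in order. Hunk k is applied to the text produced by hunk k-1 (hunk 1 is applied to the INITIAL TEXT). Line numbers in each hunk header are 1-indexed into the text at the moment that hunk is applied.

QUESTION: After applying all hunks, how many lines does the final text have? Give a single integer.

Hunk 1: at line 1 remove [yobu,amlc,ljz] add [lwyjf] -> 7 lines: kzwl oiins lwyjf eel rzab fsxj ydrm
Hunk 2: at line 1 remove [lwyjf,eel,rzab] add [rnvid,drkpb] -> 6 lines: kzwl oiins rnvid drkpb fsxj ydrm
Hunk 3: at line 3 remove [drkpb,fsxj] add [envov,hrgp,kdwg] -> 7 lines: kzwl oiins rnvid envov hrgp kdwg ydrm
Hunk 4: at line 1 remove [rnvid] add [ntiz] -> 7 lines: kzwl oiins ntiz envov hrgp kdwg ydrm
Hunk 5: at line 2 remove [envov,hrgp] add [ynj,jpiqu,qsb] -> 8 lines: kzwl oiins ntiz ynj jpiqu qsb kdwg ydrm
Hunk 6: at line 1 remove [oiins] add [hddn] -> 8 lines: kzwl hddn ntiz ynj jpiqu qsb kdwg ydrm
Final line count: 8

Answer: 8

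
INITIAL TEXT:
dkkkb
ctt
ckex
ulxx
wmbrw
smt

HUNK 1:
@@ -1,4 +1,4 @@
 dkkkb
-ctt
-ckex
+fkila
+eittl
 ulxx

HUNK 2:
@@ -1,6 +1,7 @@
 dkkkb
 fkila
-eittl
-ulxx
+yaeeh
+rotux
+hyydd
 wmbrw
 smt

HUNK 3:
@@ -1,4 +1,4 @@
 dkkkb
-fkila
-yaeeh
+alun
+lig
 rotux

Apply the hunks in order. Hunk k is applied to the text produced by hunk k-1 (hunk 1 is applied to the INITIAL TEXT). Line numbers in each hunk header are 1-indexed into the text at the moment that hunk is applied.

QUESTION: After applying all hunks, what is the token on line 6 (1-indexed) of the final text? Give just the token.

Hunk 1: at line 1 remove [ctt,ckex] add [fkila,eittl] -> 6 lines: dkkkb fkila eittl ulxx wmbrw smt
Hunk 2: at line 1 remove [eittl,ulxx] add [yaeeh,rotux,hyydd] -> 7 lines: dkkkb fkila yaeeh rotux hyydd wmbrw smt
Hunk 3: at line 1 remove [fkila,yaeeh] add [alun,lig] -> 7 lines: dkkkb alun lig rotux hyydd wmbrw smt
Final line 6: wmbrw

Answer: wmbrw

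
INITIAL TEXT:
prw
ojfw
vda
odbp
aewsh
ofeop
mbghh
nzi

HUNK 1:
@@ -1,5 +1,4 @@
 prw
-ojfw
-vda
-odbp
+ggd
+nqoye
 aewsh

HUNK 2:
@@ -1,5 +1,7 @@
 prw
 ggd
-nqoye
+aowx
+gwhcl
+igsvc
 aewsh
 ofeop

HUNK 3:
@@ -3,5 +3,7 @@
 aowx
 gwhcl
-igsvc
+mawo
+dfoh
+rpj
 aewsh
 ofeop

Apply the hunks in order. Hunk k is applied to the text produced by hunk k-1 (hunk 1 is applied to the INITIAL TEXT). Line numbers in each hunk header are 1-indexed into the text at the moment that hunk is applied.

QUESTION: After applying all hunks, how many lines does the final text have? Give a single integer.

Hunk 1: at line 1 remove [ojfw,vda,odbp] add [ggd,nqoye] -> 7 lines: prw ggd nqoye aewsh ofeop mbghh nzi
Hunk 2: at line 1 remove [nqoye] add [aowx,gwhcl,igsvc] -> 9 lines: prw ggd aowx gwhcl igsvc aewsh ofeop mbghh nzi
Hunk 3: at line 3 remove [igsvc] add [mawo,dfoh,rpj] -> 11 lines: prw ggd aowx gwhcl mawo dfoh rpj aewsh ofeop mbghh nzi
Final line count: 11

Answer: 11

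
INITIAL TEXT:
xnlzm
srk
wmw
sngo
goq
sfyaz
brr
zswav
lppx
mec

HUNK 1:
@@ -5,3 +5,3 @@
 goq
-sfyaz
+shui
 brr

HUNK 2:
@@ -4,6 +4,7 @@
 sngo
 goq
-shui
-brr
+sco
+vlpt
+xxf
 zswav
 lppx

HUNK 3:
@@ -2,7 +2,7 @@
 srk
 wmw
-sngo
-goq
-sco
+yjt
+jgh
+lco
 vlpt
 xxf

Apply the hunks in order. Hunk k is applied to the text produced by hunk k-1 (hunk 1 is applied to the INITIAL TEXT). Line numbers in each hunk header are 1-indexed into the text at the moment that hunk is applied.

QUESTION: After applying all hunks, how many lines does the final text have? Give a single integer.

Answer: 11

Derivation:
Hunk 1: at line 5 remove [sfyaz] add [shui] -> 10 lines: xnlzm srk wmw sngo goq shui brr zswav lppx mec
Hunk 2: at line 4 remove [shui,brr] add [sco,vlpt,xxf] -> 11 lines: xnlzm srk wmw sngo goq sco vlpt xxf zswav lppx mec
Hunk 3: at line 2 remove [sngo,goq,sco] add [yjt,jgh,lco] -> 11 lines: xnlzm srk wmw yjt jgh lco vlpt xxf zswav lppx mec
Final line count: 11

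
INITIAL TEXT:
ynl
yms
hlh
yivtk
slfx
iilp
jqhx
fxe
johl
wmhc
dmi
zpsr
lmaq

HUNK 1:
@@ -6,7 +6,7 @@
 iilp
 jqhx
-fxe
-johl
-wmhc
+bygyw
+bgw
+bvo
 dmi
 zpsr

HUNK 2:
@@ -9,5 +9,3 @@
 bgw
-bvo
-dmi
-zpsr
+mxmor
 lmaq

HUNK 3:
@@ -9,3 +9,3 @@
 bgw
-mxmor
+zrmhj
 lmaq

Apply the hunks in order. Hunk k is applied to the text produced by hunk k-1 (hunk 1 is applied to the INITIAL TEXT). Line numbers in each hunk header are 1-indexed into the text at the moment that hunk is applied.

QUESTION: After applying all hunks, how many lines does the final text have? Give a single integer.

Hunk 1: at line 6 remove [fxe,johl,wmhc] add [bygyw,bgw,bvo] -> 13 lines: ynl yms hlh yivtk slfx iilp jqhx bygyw bgw bvo dmi zpsr lmaq
Hunk 2: at line 9 remove [bvo,dmi,zpsr] add [mxmor] -> 11 lines: ynl yms hlh yivtk slfx iilp jqhx bygyw bgw mxmor lmaq
Hunk 3: at line 9 remove [mxmor] add [zrmhj] -> 11 lines: ynl yms hlh yivtk slfx iilp jqhx bygyw bgw zrmhj lmaq
Final line count: 11

Answer: 11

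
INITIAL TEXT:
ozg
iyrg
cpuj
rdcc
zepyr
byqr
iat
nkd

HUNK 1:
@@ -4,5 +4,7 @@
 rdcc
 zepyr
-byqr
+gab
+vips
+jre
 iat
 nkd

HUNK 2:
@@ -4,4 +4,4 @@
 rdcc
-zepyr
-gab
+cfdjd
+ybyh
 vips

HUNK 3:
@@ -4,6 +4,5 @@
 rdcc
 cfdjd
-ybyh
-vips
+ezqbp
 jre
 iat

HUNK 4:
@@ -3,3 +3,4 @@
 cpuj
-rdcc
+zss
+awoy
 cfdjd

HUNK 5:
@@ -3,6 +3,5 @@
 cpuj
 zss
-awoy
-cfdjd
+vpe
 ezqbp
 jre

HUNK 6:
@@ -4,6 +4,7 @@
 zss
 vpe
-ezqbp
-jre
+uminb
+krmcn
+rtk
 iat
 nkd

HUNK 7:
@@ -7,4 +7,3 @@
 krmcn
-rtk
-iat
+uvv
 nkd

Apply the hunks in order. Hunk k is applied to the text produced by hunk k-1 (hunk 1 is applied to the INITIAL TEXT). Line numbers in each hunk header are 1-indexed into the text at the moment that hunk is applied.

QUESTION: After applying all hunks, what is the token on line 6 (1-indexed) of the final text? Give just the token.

Hunk 1: at line 4 remove [byqr] add [gab,vips,jre] -> 10 lines: ozg iyrg cpuj rdcc zepyr gab vips jre iat nkd
Hunk 2: at line 4 remove [zepyr,gab] add [cfdjd,ybyh] -> 10 lines: ozg iyrg cpuj rdcc cfdjd ybyh vips jre iat nkd
Hunk 3: at line 4 remove [ybyh,vips] add [ezqbp] -> 9 lines: ozg iyrg cpuj rdcc cfdjd ezqbp jre iat nkd
Hunk 4: at line 3 remove [rdcc] add [zss,awoy] -> 10 lines: ozg iyrg cpuj zss awoy cfdjd ezqbp jre iat nkd
Hunk 5: at line 3 remove [awoy,cfdjd] add [vpe] -> 9 lines: ozg iyrg cpuj zss vpe ezqbp jre iat nkd
Hunk 6: at line 4 remove [ezqbp,jre] add [uminb,krmcn,rtk] -> 10 lines: ozg iyrg cpuj zss vpe uminb krmcn rtk iat nkd
Hunk 7: at line 7 remove [rtk,iat] add [uvv] -> 9 lines: ozg iyrg cpuj zss vpe uminb krmcn uvv nkd
Final line 6: uminb

Answer: uminb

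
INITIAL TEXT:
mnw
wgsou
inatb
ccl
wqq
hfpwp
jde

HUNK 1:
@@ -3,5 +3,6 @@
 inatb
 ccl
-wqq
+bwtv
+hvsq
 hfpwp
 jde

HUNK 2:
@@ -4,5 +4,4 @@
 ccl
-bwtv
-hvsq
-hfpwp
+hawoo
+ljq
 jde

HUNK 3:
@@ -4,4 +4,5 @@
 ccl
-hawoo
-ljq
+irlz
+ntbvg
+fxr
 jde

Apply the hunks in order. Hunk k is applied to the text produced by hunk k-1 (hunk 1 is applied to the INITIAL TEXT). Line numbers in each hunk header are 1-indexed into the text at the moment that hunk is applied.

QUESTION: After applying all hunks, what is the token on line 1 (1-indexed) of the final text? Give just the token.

Answer: mnw

Derivation:
Hunk 1: at line 3 remove [wqq] add [bwtv,hvsq] -> 8 lines: mnw wgsou inatb ccl bwtv hvsq hfpwp jde
Hunk 2: at line 4 remove [bwtv,hvsq,hfpwp] add [hawoo,ljq] -> 7 lines: mnw wgsou inatb ccl hawoo ljq jde
Hunk 3: at line 4 remove [hawoo,ljq] add [irlz,ntbvg,fxr] -> 8 lines: mnw wgsou inatb ccl irlz ntbvg fxr jde
Final line 1: mnw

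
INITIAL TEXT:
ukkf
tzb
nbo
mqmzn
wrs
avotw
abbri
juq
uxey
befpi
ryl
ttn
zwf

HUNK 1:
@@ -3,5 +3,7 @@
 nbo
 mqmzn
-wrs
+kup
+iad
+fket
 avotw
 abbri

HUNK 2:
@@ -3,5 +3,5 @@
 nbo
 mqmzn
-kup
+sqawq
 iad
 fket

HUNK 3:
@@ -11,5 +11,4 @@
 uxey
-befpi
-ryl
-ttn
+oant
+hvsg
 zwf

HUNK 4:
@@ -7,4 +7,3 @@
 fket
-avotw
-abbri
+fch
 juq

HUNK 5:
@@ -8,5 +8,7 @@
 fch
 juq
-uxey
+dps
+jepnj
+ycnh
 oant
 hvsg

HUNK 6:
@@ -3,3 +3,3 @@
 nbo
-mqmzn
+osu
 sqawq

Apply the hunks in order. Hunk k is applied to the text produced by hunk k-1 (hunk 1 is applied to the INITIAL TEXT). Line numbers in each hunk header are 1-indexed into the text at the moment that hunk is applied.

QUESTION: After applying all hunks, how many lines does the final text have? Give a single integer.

Answer: 15

Derivation:
Hunk 1: at line 3 remove [wrs] add [kup,iad,fket] -> 15 lines: ukkf tzb nbo mqmzn kup iad fket avotw abbri juq uxey befpi ryl ttn zwf
Hunk 2: at line 3 remove [kup] add [sqawq] -> 15 lines: ukkf tzb nbo mqmzn sqawq iad fket avotw abbri juq uxey befpi ryl ttn zwf
Hunk 3: at line 11 remove [befpi,ryl,ttn] add [oant,hvsg] -> 14 lines: ukkf tzb nbo mqmzn sqawq iad fket avotw abbri juq uxey oant hvsg zwf
Hunk 4: at line 7 remove [avotw,abbri] add [fch] -> 13 lines: ukkf tzb nbo mqmzn sqawq iad fket fch juq uxey oant hvsg zwf
Hunk 5: at line 8 remove [uxey] add [dps,jepnj,ycnh] -> 15 lines: ukkf tzb nbo mqmzn sqawq iad fket fch juq dps jepnj ycnh oant hvsg zwf
Hunk 6: at line 3 remove [mqmzn] add [osu] -> 15 lines: ukkf tzb nbo osu sqawq iad fket fch juq dps jepnj ycnh oant hvsg zwf
Final line count: 15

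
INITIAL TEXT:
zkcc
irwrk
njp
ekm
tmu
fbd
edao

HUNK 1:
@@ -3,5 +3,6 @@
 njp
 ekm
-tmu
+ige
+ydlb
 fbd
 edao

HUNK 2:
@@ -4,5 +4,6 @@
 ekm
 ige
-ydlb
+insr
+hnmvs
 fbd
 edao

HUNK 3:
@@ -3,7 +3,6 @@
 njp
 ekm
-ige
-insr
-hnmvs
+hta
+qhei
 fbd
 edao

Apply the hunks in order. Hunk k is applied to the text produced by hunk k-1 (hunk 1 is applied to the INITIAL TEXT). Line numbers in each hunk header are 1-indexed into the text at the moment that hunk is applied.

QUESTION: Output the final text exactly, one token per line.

Answer: zkcc
irwrk
njp
ekm
hta
qhei
fbd
edao

Derivation:
Hunk 1: at line 3 remove [tmu] add [ige,ydlb] -> 8 lines: zkcc irwrk njp ekm ige ydlb fbd edao
Hunk 2: at line 4 remove [ydlb] add [insr,hnmvs] -> 9 lines: zkcc irwrk njp ekm ige insr hnmvs fbd edao
Hunk 3: at line 3 remove [ige,insr,hnmvs] add [hta,qhei] -> 8 lines: zkcc irwrk njp ekm hta qhei fbd edao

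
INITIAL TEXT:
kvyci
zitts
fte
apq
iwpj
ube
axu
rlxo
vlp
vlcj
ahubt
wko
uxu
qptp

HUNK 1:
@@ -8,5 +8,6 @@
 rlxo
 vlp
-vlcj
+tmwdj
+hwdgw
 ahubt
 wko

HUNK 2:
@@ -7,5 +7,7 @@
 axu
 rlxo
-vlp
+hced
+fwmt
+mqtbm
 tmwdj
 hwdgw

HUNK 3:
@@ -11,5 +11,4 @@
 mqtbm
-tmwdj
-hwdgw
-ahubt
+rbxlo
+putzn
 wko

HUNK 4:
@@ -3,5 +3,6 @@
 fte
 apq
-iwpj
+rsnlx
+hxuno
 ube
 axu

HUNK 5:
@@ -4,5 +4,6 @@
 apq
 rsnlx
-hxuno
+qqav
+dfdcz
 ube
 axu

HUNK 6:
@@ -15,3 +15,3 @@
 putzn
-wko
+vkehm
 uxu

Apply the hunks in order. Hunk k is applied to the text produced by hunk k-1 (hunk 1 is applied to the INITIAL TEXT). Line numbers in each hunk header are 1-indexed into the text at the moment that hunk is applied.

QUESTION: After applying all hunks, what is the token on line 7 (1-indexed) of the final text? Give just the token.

Answer: dfdcz

Derivation:
Hunk 1: at line 8 remove [vlcj] add [tmwdj,hwdgw] -> 15 lines: kvyci zitts fte apq iwpj ube axu rlxo vlp tmwdj hwdgw ahubt wko uxu qptp
Hunk 2: at line 7 remove [vlp] add [hced,fwmt,mqtbm] -> 17 lines: kvyci zitts fte apq iwpj ube axu rlxo hced fwmt mqtbm tmwdj hwdgw ahubt wko uxu qptp
Hunk 3: at line 11 remove [tmwdj,hwdgw,ahubt] add [rbxlo,putzn] -> 16 lines: kvyci zitts fte apq iwpj ube axu rlxo hced fwmt mqtbm rbxlo putzn wko uxu qptp
Hunk 4: at line 3 remove [iwpj] add [rsnlx,hxuno] -> 17 lines: kvyci zitts fte apq rsnlx hxuno ube axu rlxo hced fwmt mqtbm rbxlo putzn wko uxu qptp
Hunk 5: at line 4 remove [hxuno] add [qqav,dfdcz] -> 18 lines: kvyci zitts fte apq rsnlx qqav dfdcz ube axu rlxo hced fwmt mqtbm rbxlo putzn wko uxu qptp
Hunk 6: at line 15 remove [wko] add [vkehm] -> 18 lines: kvyci zitts fte apq rsnlx qqav dfdcz ube axu rlxo hced fwmt mqtbm rbxlo putzn vkehm uxu qptp
Final line 7: dfdcz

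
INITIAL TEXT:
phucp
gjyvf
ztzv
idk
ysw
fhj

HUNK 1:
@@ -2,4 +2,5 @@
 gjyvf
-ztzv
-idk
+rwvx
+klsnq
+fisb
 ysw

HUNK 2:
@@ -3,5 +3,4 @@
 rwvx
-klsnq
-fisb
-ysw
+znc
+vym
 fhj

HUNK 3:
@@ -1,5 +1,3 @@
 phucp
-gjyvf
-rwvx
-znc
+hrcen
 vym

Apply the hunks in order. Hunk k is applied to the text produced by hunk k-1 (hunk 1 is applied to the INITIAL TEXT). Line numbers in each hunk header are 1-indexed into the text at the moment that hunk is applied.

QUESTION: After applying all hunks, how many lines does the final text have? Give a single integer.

Hunk 1: at line 2 remove [ztzv,idk] add [rwvx,klsnq,fisb] -> 7 lines: phucp gjyvf rwvx klsnq fisb ysw fhj
Hunk 2: at line 3 remove [klsnq,fisb,ysw] add [znc,vym] -> 6 lines: phucp gjyvf rwvx znc vym fhj
Hunk 3: at line 1 remove [gjyvf,rwvx,znc] add [hrcen] -> 4 lines: phucp hrcen vym fhj
Final line count: 4

Answer: 4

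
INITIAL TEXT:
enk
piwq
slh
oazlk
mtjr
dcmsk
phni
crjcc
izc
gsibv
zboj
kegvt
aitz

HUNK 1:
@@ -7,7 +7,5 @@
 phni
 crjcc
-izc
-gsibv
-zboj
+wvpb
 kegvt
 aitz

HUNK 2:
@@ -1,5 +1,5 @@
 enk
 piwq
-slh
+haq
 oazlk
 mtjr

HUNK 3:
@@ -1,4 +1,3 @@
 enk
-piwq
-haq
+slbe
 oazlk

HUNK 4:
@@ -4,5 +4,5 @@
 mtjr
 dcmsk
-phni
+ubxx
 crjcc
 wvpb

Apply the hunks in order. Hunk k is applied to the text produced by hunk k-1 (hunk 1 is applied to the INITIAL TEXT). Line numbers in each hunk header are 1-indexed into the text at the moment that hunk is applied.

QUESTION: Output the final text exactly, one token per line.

Hunk 1: at line 7 remove [izc,gsibv,zboj] add [wvpb] -> 11 lines: enk piwq slh oazlk mtjr dcmsk phni crjcc wvpb kegvt aitz
Hunk 2: at line 1 remove [slh] add [haq] -> 11 lines: enk piwq haq oazlk mtjr dcmsk phni crjcc wvpb kegvt aitz
Hunk 3: at line 1 remove [piwq,haq] add [slbe] -> 10 lines: enk slbe oazlk mtjr dcmsk phni crjcc wvpb kegvt aitz
Hunk 4: at line 4 remove [phni] add [ubxx] -> 10 lines: enk slbe oazlk mtjr dcmsk ubxx crjcc wvpb kegvt aitz

Answer: enk
slbe
oazlk
mtjr
dcmsk
ubxx
crjcc
wvpb
kegvt
aitz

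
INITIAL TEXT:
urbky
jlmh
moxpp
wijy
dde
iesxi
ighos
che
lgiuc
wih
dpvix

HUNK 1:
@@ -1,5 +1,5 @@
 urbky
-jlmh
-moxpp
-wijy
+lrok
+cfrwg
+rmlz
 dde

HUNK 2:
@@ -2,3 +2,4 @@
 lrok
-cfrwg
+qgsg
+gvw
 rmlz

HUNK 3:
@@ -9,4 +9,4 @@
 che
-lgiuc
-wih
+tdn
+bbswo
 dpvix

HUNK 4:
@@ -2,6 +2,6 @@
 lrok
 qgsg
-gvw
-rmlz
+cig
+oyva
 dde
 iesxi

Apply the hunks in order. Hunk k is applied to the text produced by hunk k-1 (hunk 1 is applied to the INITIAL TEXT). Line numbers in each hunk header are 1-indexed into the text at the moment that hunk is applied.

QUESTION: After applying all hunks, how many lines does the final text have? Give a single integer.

Hunk 1: at line 1 remove [jlmh,moxpp,wijy] add [lrok,cfrwg,rmlz] -> 11 lines: urbky lrok cfrwg rmlz dde iesxi ighos che lgiuc wih dpvix
Hunk 2: at line 2 remove [cfrwg] add [qgsg,gvw] -> 12 lines: urbky lrok qgsg gvw rmlz dde iesxi ighos che lgiuc wih dpvix
Hunk 3: at line 9 remove [lgiuc,wih] add [tdn,bbswo] -> 12 lines: urbky lrok qgsg gvw rmlz dde iesxi ighos che tdn bbswo dpvix
Hunk 4: at line 2 remove [gvw,rmlz] add [cig,oyva] -> 12 lines: urbky lrok qgsg cig oyva dde iesxi ighos che tdn bbswo dpvix
Final line count: 12

Answer: 12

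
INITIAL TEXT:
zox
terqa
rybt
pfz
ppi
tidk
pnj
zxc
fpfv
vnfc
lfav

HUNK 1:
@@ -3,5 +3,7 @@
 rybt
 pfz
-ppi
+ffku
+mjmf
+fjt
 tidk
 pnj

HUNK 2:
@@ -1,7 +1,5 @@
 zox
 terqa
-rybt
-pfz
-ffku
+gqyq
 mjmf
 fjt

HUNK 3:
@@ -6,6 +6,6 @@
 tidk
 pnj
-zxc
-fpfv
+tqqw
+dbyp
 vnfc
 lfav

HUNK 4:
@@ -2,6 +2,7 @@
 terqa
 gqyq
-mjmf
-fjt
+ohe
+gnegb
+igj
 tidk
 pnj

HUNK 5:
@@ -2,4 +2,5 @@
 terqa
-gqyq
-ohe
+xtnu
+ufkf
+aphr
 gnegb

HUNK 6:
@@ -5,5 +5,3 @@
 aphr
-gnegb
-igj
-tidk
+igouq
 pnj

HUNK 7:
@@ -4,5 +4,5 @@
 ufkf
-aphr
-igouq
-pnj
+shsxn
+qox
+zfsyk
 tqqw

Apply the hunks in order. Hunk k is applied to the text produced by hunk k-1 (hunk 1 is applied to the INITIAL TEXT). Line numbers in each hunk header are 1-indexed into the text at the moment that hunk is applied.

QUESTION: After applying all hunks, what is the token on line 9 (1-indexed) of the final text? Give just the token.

Answer: dbyp

Derivation:
Hunk 1: at line 3 remove [ppi] add [ffku,mjmf,fjt] -> 13 lines: zox terqa rybt pfz ffku mjmf fjt tidk pnj zxc fpfv vnfc lfav
Hunk 2: at line 1 remove [rybt,pfz,ffku] add [gqyq] -> 11 lines: zox terqa gqyq mjmf fjt tidk pnj zxc fpfv vnfc lfav
Hunk 3: at line 6 remove [zxc,fpfv] add [tqqw,dbyp] -> 11 lines: zox terqa gqyq mjmf fjt tidk pnj tqqw dbyp vnfc lfav
Hunk 4: at line 2 remove [mjmf,fjt] add [ohe,gnegb,igj] -> 12 lines: zox terqa gqyq ohe gnegb igj tidk pnj tqqw dbyp vnfc lfav
Hunk 5: at line 2 remove [gqyq,ohe] add [xtnu,ufkf,aphr] -> 13 lines: zox terqa xtnu ufkf aphr gnegb igj tidk pnj tqqw dbyp vnfc lfav
Hunk 6: at line 5 remove [gnegb,igj,tidk] add [igouq] -> 11 lines: zox terqa xtnu ufkf aphr igouq pnj tqqw dbyp vnfc lfav
Hunk 7: at line 4 remove [aphr,igouq,pnj] add [shsxn,qox,zfsyk] -> 11 lines: zox terqa xtnu ufkf shsxn qox zfsyk tqqw dbyp vnfc lfav
Final line 9: dbyp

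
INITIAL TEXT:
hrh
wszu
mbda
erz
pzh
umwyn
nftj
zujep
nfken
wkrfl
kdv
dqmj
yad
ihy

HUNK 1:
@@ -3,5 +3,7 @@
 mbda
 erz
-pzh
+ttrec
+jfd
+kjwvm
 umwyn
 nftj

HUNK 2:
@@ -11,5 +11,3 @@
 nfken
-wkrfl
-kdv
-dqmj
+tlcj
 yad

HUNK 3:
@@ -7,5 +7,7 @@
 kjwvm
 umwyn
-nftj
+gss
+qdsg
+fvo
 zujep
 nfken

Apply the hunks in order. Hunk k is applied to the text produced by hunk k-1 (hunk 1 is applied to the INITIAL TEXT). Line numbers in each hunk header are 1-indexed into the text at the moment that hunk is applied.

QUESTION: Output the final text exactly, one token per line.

Answer: hrh
wszu
mbda
erz
ttrec
jfd
kjwvm
umwyn
gss
qdsg
fvo
zujep
nfken
tlcj
yad
ihy

Derivation:
Hunk 1: at line 3 remove [pzh] add [ttrec,jfd,kjwvm] -> 16 lines: hrh wszu mbda erz ttrec jfd kjwvm umwyn nftj zujep nfken wkrfl kdv dqmj yad ihy
Hunk 2: at line 11 remove [wkrfl,kdv,dqmj] add [tlcj] -> 14 lines: hrh wszu mbda erz ttrec jfd kjwvm umwyn nftj zujep nfken tlcj yad ihy
Hunk 3: at line 7 remove [nftj] add [gss,qdsg,fvo] -> 16 lines: hrh wszu mbda erz ttrec jfd kjwvm umwyn gss qdsg fvo zujep nfken tlcj yad ihy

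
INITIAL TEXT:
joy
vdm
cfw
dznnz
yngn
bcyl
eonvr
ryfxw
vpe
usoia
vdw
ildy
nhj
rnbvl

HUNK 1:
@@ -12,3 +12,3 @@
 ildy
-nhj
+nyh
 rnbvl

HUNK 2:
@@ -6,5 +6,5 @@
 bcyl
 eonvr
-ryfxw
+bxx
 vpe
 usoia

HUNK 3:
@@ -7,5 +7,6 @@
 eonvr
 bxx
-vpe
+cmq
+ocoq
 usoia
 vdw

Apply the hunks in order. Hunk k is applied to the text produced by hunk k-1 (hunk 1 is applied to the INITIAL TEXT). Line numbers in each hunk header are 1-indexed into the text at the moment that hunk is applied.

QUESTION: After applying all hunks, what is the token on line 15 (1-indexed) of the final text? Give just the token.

Answer: rnbvl

Derivation:
Hunk 1: at line 12 remove [nhj] add [nyh] -> 14 lines: joy vdm cfw dznnz yngn bcyl eonvr ryfxw vpe usoia vdw ildy nyh rnbvl
Hunk 2: at line 6 remove [ryfxw] add [bxx] -> 14 lines: joy vdm cfw dznnz yngn bcyl eonvr bxx vpe usoia vdw ildy nyh rnbvl
Hunk 3: at line 7 remove [vpe] add [cmq,ocoq] -> 15 lines: joy vdm cfw dznnz yngn bcyl eonvr bxx cmq ocoq usoia vdw ildy nyh rnbvl
Final line 15: rnbvl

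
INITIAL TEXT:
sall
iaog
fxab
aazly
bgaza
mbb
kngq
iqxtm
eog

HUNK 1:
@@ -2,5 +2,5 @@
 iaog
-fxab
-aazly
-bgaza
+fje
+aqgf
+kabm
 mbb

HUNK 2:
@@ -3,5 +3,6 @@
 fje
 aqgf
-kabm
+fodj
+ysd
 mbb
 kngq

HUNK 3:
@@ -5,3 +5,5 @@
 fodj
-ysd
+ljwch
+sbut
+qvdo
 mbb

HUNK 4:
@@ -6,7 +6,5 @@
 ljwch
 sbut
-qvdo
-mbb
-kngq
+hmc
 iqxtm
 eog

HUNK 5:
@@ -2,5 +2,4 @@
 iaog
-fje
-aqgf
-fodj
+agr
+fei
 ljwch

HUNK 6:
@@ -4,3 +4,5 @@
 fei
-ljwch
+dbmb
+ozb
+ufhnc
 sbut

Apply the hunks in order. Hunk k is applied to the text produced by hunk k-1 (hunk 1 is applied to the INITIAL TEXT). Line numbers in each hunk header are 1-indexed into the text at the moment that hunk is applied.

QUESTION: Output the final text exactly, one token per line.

Answer: sall
iaog
agr
fei
dbmb
ozb
ufhnc
sbut
hmc
iqxtm
eog

Derivation:
Hunk 1: at line 2 remove [fxab,aazly,bgaza] add [fje,aqgf,kabm] -> 9 lines: sall iaog fje aqgf kabm mbb kngq iqxtm eog
Hunk 2: at line 3 remove [kabm] add [fodj,ysd] -> 10 lines: sall iaog fje aqgf fodj ysd mbb kngq iqxtm eog
Hunk 3: at line 5 remove [ysd] add [ljwch,sbut,qvdo] -> 12 lines: sall iaog fje aqgf fodj ljwch sbut qvdo mbb kngq iqxtm eog
Hunk 4: at line 6 remove [qvdo,mbb,kngq] add [hmc] -> 10 lines: sall iaog fje aqgf fodj ljwch sbut hmc iqxtm eog
Hunk 5: at line 2 remove [fje,aqgf,fodj] add [agr,fei] -> 9 lines: sall iaog agr fei ljwch sbut hmc iqxtm eog
Hunk 6: at line 4 remove [ljwch] add [dbmb,ozb,ufhnc] -> 11 lines: sall iaog agr fei dbmb ozb ufhnc sbut hmc iqxtm eog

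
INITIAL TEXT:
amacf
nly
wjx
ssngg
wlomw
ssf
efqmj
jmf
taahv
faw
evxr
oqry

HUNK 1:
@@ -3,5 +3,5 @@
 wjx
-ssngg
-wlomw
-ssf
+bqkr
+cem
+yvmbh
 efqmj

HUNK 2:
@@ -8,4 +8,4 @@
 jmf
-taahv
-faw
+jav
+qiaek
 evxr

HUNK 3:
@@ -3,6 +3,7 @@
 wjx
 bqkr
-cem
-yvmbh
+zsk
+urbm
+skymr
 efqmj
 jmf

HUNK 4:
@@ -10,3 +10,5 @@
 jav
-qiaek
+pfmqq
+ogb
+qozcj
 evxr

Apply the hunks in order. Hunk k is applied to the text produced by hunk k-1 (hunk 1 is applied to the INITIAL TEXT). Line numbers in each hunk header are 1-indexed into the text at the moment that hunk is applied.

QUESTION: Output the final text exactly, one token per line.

Hunk 1: at line 3 remove [ssngg,wlomw,ssf] add [bqkr,cem,yvmbh] -> 12 lines: amacf nly wjx bqkr cem yvmbh efqmj jmf taahv faw evxr oqry
Hunk 2: at line 8 remove [taahv,faw] add [jav,qiaek] -> 12 lines: amacf nly wjx bqkr cem yvmbh efqmj jmf jav qiaek evxr oqry
Hunk 3: at line 3 remove [cem,yvmbh] add [zsk,urbm,skymr] -> 13 lines: amacf nly wjx bqkr zsk urbm skymr efqmj jmf jav qiaek evxr oqry
Hunk 4: at line 10 remove [qiaek] add [pfmqq,ogb,qozcj] -> 15 lines: amacf nly wjx bqkr zsk urbm skymr efqmj jmf jav pfmqq ogb qozcj evxr oqry

Answer: amacf
nly
wjx
bqkr
zsk
urbm
skymr
efqmj
jmf
jav
pfmqq
ogb
qozcj
evxr
oqry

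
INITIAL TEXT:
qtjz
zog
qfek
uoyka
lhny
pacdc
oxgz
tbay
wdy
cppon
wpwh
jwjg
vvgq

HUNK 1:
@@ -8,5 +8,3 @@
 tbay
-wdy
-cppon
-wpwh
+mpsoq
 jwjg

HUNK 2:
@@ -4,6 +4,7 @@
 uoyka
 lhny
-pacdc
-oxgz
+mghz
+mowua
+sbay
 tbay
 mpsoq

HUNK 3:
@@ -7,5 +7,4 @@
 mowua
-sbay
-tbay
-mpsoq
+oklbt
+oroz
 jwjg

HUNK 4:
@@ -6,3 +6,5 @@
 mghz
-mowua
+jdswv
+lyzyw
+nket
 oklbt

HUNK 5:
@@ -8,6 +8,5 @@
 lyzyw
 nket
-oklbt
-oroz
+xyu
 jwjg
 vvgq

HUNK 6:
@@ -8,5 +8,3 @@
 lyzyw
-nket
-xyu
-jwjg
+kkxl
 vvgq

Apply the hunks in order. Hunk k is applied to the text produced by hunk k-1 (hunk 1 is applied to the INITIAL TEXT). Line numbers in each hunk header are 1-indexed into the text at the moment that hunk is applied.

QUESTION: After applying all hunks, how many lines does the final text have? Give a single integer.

Answer: 10

Derivation:
Hunk 1: at line 8 remove [wdy,cppon,wpwh] add [mpsoq] -> 11 lines: qtjz zog qfek uoyka lhny pacdc oxgz tbay mpsoq jwjg vvgq
Hunk 2: at line 4 remove [pacdc,oxgz] add [mghz,mowua,sbay] -> 12 lines: qtjz zog qfek uoyka lhny mghz mowua sbay tbay mpsoq jwjg vvgq
Hunk 3: at line 7 remove [sbay,tbay,mpsoq] add [oklbt,oroz] -> 11 lines: qtjz zog qfek uoyka lhny mghz mowua oklbt oroz jwjg vvgq
Hunk 4: at line 6 remove [mowua] add [jdswv,lyzyw,nket] -> 13 lines: qtjz zog qfek uoyka lhny mghz jdswv lyzyw nket oklbt oroz jwjg vvgq
Hunk 5: at line 8 remove [oklbt,oroz] add [xyu] -> 12 lines: qtjz zog qfek uoyka lhny mghz jdswv lyzyw nket xyu jwjg vvgq
Hunk 6: at line 8 remove [nket,xyu,jwjg] add [kkxl] -> 10 lines: qtjz zog qfek uoyka lhny mghz jdswv lyzyw kkxl vvgq
Final line count: 10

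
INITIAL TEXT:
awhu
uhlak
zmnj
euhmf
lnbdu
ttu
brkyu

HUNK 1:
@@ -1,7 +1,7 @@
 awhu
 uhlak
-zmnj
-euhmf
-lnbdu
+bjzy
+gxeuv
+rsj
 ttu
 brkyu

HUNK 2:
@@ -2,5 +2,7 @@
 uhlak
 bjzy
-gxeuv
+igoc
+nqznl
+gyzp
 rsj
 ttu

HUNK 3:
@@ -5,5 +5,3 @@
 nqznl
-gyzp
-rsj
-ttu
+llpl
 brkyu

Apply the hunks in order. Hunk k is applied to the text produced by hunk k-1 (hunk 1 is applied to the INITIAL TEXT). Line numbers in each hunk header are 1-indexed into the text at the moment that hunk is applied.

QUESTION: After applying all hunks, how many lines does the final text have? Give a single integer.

Answer: 7

Derivation:
Hunk 1: at line 1 remove [zmnj,euhmf,lnbdu] add [bjzy,gxeuv,rsj] -> 7 lines: awhu uhlak bjzy gxeuv rsj ttu brkyu
Hunk 2: at line 2 remove [gxeuv] add [igoc,nqznl,gyzp] -> 9 lines: awhu uhlak bjzy igoc nqznl gyzp rsj ttu brkyu
Hunk 3: at line 5 remove [gyzp,rsj,ttu] add [llpl] -> 7 lines: awhu uhlak bjzy igoc nqznl llpl brkyu
Final line count: 7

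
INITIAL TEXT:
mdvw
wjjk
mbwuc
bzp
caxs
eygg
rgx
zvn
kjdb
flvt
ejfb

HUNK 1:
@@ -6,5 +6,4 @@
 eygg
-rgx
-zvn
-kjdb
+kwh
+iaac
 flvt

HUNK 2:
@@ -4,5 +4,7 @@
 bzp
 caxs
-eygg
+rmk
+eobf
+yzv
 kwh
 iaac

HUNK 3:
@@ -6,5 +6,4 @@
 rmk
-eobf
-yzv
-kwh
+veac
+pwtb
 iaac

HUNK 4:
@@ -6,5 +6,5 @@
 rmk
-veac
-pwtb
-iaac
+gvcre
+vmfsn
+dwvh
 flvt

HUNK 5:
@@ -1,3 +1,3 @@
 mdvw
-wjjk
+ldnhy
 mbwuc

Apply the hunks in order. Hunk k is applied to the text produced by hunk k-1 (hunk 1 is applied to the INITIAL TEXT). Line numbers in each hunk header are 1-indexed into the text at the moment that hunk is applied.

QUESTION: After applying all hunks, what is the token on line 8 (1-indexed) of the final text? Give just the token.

Answer: vmfsn

Derivation:
Hunk 1: at line 6 remove [rgx,zvn,kjdb] add [kwh,iaac] -> 10 lines: mdvw wjjk mbwuc bzp caxs eygg kwh iaac flvt ejfb
Hunk 2: at line 4 remove [eygg] add [rmk,eobf,yzv] -> 12 lines: mdvw wjjk mbwuc bzp caxs rmk eobf yzv kwh iaac flvt ejfb
Hunk 3: at line 6 remove [eobf,yzv,kwh] add [veac,pwtb] -> 11 lines: mdvw wjjk mbwuc bzp caxs rmk veac pwtb iaac flvt ejfb
Hunk 4: at line 6 remove [veac,pwtb,iaac] add [gvcre,vmfsn,dwvh] -> 11 lines: mdvw wjjk mbwuc bzp caxs rmk gvcre vmfsn dwvh flvt ejfb
Hunk 5: at line 1 remove [wjjk] add [ldnhy] -> 11 lines: mdvw ldnhy mbwuc bzp caxs rmk gvcre vmfsn dwvh flvt ejfb
Final line 8: vmfsn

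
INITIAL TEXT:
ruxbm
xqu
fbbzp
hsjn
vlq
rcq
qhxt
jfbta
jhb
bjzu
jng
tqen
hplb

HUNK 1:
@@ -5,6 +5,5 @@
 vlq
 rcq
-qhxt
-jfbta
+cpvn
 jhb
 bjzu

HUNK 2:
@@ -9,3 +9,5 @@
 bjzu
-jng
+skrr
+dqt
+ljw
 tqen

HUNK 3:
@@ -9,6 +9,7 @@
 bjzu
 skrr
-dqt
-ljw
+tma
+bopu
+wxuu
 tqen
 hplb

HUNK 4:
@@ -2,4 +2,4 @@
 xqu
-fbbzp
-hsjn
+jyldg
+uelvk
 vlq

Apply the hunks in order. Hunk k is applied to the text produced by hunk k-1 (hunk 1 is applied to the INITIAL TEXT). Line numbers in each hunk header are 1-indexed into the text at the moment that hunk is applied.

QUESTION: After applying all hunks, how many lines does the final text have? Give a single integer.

Answer: 15

Derivation:
Hunk 1: at line 5 remove [qhxt,jfbta] add [cpvn] -> 12 lines: ruxbm xqu fbbzp hsjn vlq rcq cpvn jhb bjzu jng tqen hplb
Hunk 2: at line 9 remove [jng] add [skrr,dqt,ljw] -> 14 lines: ruxbm xqu fbbzp hsjn vlq rcq cpvn jhb bjzu skrr dqt ljw tqen hplb
Hunk 3: at line 9 remove [dqt,ljw] add [tma,bopu,wxuu] -> 15 lines: ruxbm xqu fbbzp hsjn vlq rcq cpvn jhb bjzu skrr tma bopu wxuu tqen hplb
Hunk 4: at line 2 remove [fbbzp,hsjn] add [jyldg,uelvk] -> 15 lines: ruxbm xqu jyldg uelvk vlq rcq cpvn jhb bjzu skrr tma bopu wxuu tqen hplb
Final line count: 15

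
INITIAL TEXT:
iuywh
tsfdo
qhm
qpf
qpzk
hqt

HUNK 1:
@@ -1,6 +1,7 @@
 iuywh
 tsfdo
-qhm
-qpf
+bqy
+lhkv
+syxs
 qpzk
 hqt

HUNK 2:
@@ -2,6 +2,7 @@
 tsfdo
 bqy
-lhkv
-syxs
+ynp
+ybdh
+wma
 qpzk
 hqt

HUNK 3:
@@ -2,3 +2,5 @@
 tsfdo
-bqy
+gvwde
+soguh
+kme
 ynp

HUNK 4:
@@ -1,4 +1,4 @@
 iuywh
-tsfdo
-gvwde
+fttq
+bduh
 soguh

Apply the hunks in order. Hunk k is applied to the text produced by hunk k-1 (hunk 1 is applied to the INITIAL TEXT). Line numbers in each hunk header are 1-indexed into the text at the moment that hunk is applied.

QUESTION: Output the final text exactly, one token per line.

Answer: iuywh
fttq
bduh
soguh
kme
ynp
ybdh
wma
qpzk
hqt

Derivation:
Hunk 1: at line 1 remove [qhm,qpf] add [bqy,lhkv,syxs] -> 7 lines: iuywh tsfdo bqy lhkv syxs qpzk hqt
Hunk 2: at line 2 remove [lhkv,syxs] add [ynp,ybdh,wma] -> 8 lines: iuywh tsfdo bqy ynp ybdh wma qpzk hqt
Hunk 3: at line 2 remove [bqy] add [gvwde,soguh,kme] -> 10 lines: iuywh tsfdo gvwde soguh kme ynp ybdh wma qpzk hqt
Hunk 4: at line 1 remove [tsfdo,gvwde] add [fttq,bduh] -> 10 lines: iuywh fttq bduh soguh kme ynp ybdh wma qpzk hqt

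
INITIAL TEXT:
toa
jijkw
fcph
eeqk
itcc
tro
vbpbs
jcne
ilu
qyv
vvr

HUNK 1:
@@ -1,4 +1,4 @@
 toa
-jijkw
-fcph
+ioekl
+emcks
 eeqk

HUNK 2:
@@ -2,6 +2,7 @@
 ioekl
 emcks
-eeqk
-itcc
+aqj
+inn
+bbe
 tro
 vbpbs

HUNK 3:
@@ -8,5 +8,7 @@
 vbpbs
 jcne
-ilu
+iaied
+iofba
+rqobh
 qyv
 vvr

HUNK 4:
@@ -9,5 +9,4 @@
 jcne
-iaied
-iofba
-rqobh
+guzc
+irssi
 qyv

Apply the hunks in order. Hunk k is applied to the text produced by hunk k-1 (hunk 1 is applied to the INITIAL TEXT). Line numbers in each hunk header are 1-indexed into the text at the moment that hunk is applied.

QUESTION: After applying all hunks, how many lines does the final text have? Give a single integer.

Hunk 1: at line 1 remove [jijkw,fcph] add [ioekl,emcks] -> 11 lines: toa ioekl emcks eeqk itcc tro vbpbs jcne ilu qyv vvr
Hunk 2: at line 2 remove [eeqk,itcc] add [aqj,inn,bbe] -> 12 lines: toa ioekl emcks aqj inn bbe tro vbpbs jcne ilu qyv vvr
Hunk 3: at line 8 remove [ilu] add [iaied,iofba,rqobh] -> 14 lines: toa ioekl emcks aqj inn bbe tro vbpbs jcne iaied iofba rqobh qyv vvr
Hunk 4: at line 9 remove [iaied,iofba,rqobh] add [guzc,irssi] -> 13 lines: toa ioekl emcks aqj inn bbe tro vbpbs jcne guzc irssi qyv vvr
Final line count: 13

Answer: 13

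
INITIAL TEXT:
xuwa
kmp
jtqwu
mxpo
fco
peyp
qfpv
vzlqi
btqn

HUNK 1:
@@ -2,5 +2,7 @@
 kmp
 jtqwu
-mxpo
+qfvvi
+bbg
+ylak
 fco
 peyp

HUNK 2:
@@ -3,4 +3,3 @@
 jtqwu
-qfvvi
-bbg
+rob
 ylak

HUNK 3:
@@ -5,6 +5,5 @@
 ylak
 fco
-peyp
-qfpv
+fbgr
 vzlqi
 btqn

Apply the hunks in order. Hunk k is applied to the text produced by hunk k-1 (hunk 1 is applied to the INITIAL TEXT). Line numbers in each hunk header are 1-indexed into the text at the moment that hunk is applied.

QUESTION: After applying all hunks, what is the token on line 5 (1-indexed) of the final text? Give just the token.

Answer: ylak

Derivation:
Hunk 1: at line 2 remove [mxpo] add [qfvvi,bbg,ylak] -> 11 lines: xuwa kmp jtqwu qfvvi bbg ylak fco peyp qfpv vzlqi btqn
Hunk 2: at line 3 remove [qfvvi,bbg] add [rob] -> 10 lines: xuwa kmp jtqwu rob ylak fco peyp qfpv vzlqi btqn
Hunk 3: at line 5 remove [peyp,qfpv] add [fbgr] -> 9 lines: xuwa kmp jtqwu rob ylak fco fbgr vzlqi btqn
Final line 5: ylak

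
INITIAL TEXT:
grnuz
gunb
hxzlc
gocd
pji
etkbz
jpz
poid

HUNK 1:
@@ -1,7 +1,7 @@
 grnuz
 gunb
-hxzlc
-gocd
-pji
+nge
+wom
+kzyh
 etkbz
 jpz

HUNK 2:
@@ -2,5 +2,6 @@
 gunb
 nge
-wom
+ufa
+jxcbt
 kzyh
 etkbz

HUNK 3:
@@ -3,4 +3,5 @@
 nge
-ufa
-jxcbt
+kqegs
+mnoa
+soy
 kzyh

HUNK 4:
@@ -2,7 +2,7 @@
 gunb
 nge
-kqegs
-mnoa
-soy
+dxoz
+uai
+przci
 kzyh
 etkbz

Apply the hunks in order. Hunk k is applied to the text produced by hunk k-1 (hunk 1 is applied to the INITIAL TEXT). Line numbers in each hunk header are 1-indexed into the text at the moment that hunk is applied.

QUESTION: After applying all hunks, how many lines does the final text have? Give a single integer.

Answer: 10

Derivation:
Hunk 1: at line 1 remove [hxzlc,gocd,pji] add [nge,wom,kzyh] -> 8 lines: grnuz gunb nge wom kzyh etkbz jpz poid
Hunk 2: at line 2 remove [wom] add [ufa,jxcbt] -> 9 lines: grnuz gunb nge ufa jxcbt kzyh etkbz jpz poid
Hunk 3: at line 3 remove [ufa,jxcbt] add [kqegs,mnoa,soy] -> 10 lines: grnuz gunb nge kqegs mnoa soy kzyh etkbz jpz poid
Hunk 4: at line 2 remove [kqegs,mnoa,soy] add [dxoz,uai,przci] -> 10 lines: grnuz gunb nge dxoz uai przci kzyh etkbz jpz poid
Final line count: 10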